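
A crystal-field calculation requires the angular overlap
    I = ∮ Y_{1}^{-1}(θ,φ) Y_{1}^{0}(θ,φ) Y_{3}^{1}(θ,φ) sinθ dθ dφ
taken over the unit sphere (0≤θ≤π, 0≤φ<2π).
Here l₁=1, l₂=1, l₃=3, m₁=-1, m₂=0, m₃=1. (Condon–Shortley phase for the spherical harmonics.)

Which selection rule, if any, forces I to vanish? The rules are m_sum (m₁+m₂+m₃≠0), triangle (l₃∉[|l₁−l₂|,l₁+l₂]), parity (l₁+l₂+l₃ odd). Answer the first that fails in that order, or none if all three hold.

azimuthal sum: -1 + 0 + 1 = 0  ✓
0 ≤ 3 ≤ 2 (triangle on l)  ✗
L = 1 + 1 + 3 = 5 (odd)

triangle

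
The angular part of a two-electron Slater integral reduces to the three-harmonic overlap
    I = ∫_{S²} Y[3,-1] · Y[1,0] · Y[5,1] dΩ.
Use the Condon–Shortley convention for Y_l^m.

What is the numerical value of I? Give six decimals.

0.000000

|3−1|≤5≤3+1 violated ⇒ I = 0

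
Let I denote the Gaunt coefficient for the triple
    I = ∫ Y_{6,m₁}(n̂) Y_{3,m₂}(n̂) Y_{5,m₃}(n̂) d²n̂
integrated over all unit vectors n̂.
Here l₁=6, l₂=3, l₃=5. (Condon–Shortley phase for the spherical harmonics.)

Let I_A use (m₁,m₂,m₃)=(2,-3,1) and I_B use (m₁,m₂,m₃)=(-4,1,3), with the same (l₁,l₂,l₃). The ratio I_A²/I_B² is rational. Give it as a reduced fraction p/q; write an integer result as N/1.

l's match ⇒ only the (l;m) 3-j factors differ between A and B.
A: triangle coeff Δ(6,3,5) = 1/675675; Σ_t [0,0]: t=0:+1/27648 = 1/27648; (3j)²=10/429 [(6 3 5; 2 -3 1)], sign=+1
B: triangle coeff Δ(6,3,5) = 1/675675; Σ_t [2,4]: t=2:+1/322560 t=3:−1/30240 t=4:+1/69120 = -1/64512; (3j)²=10/1001 [(6 3 5; -4 1 3)], sign=-1
I_A²/I_B² = (10/429)/(10/1001) = 7/3

7/3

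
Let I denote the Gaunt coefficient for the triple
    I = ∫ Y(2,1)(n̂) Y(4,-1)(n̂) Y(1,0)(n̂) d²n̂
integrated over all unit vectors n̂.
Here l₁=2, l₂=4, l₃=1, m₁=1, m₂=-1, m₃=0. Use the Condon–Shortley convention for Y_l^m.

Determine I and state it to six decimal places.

|2−4|≤1≤2+4 violated ⇒ I = 0

0.000000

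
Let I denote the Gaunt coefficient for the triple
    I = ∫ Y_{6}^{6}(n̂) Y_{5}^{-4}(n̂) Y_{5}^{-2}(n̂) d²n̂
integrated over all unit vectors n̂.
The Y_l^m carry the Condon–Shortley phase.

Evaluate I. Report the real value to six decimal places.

Rules hold: Σm=0, L=16 even, 1≤5≤11.
N = 13·11·11 = 1573
Δ = 6!·6!·4!/17! = 1/28588560
Racah Σ t=1..5: t=1:−1/345600 t=2:+1/13824 t=3:−1/5184 t=4:+1/13824 t=5:−1/345600 = -7/129600
⇒ 3j(6 5 5; 0 0 0)² = 80/7293, sgn +1
Racah Σ t=0..0: t=0:+1/3110400 = 1/3110400
⇒ 3j(6 5 5; 6 -4 -2)² = 21/1105, sgn -1
4πI² = N·(3j₀)²·(3jₘ)² = 1232/3757
I = -1·√(0.327921/4π) = -0.16153991

-0.161540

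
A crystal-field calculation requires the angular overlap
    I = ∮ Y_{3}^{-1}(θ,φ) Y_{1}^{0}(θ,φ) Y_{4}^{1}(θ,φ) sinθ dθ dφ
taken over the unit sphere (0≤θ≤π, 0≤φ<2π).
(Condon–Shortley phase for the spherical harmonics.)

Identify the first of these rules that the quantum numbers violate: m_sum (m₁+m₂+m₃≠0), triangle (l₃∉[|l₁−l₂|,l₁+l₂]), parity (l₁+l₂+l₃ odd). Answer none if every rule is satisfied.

Σmᵢ = 0  ✓
l₃∈[|l₁−l₂|,l₁+l₂]=[2,4], have l₃=4  ✓
Σlᵢ = 8 ⇒ even  ✓

none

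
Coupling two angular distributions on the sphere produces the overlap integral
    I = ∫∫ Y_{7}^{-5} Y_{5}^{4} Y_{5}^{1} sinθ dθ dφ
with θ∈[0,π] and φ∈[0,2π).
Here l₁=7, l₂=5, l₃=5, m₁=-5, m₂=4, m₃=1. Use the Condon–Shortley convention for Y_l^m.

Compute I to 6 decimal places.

0.000000

L=17 odd ⇒ parity kills the (l;000) factor ⇒ I = 0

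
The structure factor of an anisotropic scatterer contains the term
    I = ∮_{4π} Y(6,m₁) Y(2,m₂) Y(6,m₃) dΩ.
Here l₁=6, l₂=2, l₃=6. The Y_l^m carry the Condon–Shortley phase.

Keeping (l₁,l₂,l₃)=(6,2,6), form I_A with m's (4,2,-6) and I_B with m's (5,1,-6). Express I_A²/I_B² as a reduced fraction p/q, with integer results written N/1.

2/11

Same 6,2,6: normalisation and zero-m 3j drop out of the ratio.
A: Δ: 2! 10! 2! / 15! → 1/90090; sum: t=2:+1/14515200 = 1/14515200; 3j²(6 2 6; 4 2 -6) = Δ·Π!·Σ² = 2/455  (sign +1)
B: Δ: 2! 10! 2! / 15! → 1/90090; sum: t=1:−1/7257600 = -1/7257600; 3j²(6 2 6; 5 1 -6) = Δ·Π!·Σ² = 11/455  (sign -1)
I_A²/I_B² = (2/455)/(11/455) = 2/11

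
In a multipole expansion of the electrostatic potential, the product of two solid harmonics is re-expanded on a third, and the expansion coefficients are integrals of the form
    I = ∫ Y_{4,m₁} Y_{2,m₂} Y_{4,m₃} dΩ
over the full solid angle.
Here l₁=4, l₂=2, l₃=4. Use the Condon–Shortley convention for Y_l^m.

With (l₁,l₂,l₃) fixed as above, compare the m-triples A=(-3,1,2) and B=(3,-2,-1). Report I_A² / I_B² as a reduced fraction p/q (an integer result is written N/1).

Shared (l₁,l₂,l₃)=(4,2,4): N and (l;000)² cancel in I_A²/I_B².
A: Δ = 2!·6!·2!/11! = 1/13860; Racah Σ t=1..2: t=1:−1/1440 t=2:+1/240 = 1/288; ⇒ 3j(4 2 4; -3 1 2)² = 5/132, sgn +1
B: Δ = 2!·6!·2!/11! = 1/13860; Racah Σ t=0..0: t=0:+1/480 = 1/480; ⇒ 3j(4 2 4; 3 -2 -1)² = 3/110, sgn -1
I_A²/I_B² = (5/132)/(3/110) = 25/18

25/18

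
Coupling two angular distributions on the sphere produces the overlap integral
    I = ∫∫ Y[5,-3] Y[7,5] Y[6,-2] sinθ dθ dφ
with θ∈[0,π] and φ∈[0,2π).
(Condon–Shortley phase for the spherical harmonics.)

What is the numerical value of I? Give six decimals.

0.010531

m-sum 0 ✓  L=18 even ✓  2≤6≤12 ✓
Π(2lᵢ+1) = 11×15×13 = 2145
triangle coeff Δ(5,7,6) = 1/174594420
Σ_t [1,5]: t=1:−1/4147200 t=2:+1/207360 t=3:−1/82944 t=4:+1/207360 t=5:−1/4147200 = -1/345600
(3j)²=420/46189 [(5 7 6; 0 0 0)], sign=-1
Σ_t [4,6]: t=4:+1/46448640 t=5:−1/3628800 t=6:+1/4147200 = -1/77414400
(3j)²=3/41990 [(5 7 6; -3 5 -2)], sign=-1
⇒ 4πI² = 1890/1356277
I = (+1)√(1890/1356277/(4π)) = 0.01053057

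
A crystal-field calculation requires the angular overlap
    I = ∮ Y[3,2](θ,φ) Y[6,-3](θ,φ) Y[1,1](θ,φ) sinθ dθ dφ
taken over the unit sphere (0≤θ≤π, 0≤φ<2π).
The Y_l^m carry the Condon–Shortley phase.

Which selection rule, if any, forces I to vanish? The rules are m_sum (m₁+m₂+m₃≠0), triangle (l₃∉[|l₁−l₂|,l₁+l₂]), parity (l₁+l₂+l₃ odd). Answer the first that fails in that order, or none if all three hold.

azimuthal sum: 2 − 3 + 1 = 0  ✓
3 ≤ 1 ≤ 9 (triangle on l)  ✗
L = 3 + 6 + 1 = 10 (even)

triangle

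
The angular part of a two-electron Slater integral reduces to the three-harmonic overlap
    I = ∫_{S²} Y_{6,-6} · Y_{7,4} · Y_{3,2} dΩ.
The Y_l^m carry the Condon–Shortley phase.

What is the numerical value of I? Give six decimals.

-0.073059

Rules hold: Σm=0, L=16 even, 1≤3≤13.
N = 13·15·7 = 1365
Δ = 10!·2!·4!/17! = 1/2042040
Racah Σ t=4..6: t=4:+1/207360 t=5:−1/57600 t=6:+1/207360 = -1/129600
⇒ 3j(6 7 3; 0 0 0)² = 168/12155, sgn +1
Racah Σ t=10..10: t=10:+1/43545600 = 1/43545600
⇒ 3j(6 7 3; -6 4 2)² = 11/3094, sgn -1
4πI² = N·(3j₀)²·(3jₘ)² = 252/3757
I = -1·√(0.0670748/4π) = -0.07305917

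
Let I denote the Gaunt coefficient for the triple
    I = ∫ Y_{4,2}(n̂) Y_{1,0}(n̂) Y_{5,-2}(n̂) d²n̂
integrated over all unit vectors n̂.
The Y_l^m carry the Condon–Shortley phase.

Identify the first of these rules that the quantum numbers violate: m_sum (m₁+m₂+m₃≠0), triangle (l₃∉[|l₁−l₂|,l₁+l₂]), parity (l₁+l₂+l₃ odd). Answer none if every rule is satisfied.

Σmᵢ = 0  ✓
l₃∈[|l₁−l₂|,l₁+l₂]=[3,5], have l₃=5  ✓
Σlᵢ = 10 ⇒ even  ✓

none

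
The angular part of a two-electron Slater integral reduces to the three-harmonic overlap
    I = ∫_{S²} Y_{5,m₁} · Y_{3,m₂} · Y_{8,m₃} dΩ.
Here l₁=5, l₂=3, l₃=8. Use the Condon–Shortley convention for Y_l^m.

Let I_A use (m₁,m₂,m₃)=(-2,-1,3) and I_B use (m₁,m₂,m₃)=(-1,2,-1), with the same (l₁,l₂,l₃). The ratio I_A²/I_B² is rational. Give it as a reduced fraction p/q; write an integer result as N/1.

550/147

Shared (l₁,l₂,l₃)=(5,3,8): N and (l;000)² cancel in I_A²/I_B².
A: Δ = 0!·10!·6!/17! = 1/136136; Racah Σ t=0..0: t=0:+1/1451520 = 1/1451520; ⇒ 3j(5 3 8; -2 -1 3)² = 75/3094, sgn -1
B: Δ = 0!·10!·6!/17! = 1/136136; Racah Σ t=0..0: t=0:+1/2073600 = 1/2073600; ⇒ 3j(5 3 8; -1 2 -1)² = 63/9724, sgn -1
I_A²/I_B² = (75/3094)/(63/9724) = 550/147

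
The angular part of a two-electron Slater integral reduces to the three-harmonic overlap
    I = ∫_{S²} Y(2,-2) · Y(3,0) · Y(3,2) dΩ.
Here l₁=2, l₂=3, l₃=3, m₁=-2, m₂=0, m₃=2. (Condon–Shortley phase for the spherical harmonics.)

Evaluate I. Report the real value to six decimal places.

-0.188063

Checks pass: Σm=0; 8 even; l₃=3∈[1,5].
(2·2+1)(2·3+1)(2·3+1) = 245
Δ: 2! 2! 4! / 9! → 1/3780
sum: t=0:+1/24 t=1:−1/4 t=2:+1/24 = -1/6
3j²(2 3 3; 0 0 0) = Δ·Π!·Σ² = 4/105  (sign +1)
sum: t=2:+1/24 = 1/24
3j²(2 3 3; -2 0 2) = Δ·Π!·Σ² = 1/21  (sign -1)
combine: 4πI² = 245·4/105·1/21 = 4/9
take √, sign -1: I = -0.18806319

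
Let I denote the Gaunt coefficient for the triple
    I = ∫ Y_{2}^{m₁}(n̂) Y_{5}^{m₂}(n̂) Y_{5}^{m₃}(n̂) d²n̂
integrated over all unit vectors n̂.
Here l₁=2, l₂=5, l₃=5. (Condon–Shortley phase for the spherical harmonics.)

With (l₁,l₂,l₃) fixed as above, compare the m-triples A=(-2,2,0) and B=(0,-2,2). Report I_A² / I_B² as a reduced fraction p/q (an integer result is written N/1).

Shared (l₁,l₂,l₃)=(2,5,5): N and (l;000)² cancel in I_A²/I_B².
A: Δ = 2!·2!·8!/13! = 1/38610; Racah Σ t=2..2: t=2:+1/2880 = 1/2880; ⇒ 3j(2 5 5; -2 2 0)² = 14/429, sgn -1
B: Δ = 2!·2!·8!/13! = 1/38610; Racah Σ t=0..2: t=0:+1/2880 t=1:−1/1440 t=2:+1/20160 = -1/3360; ⇒ 3j(2 5 5; 0 -2 2)² = 6/715, sgn +1
I_A²/I_B² = (14/429)/(6/715) = 35/9

35/9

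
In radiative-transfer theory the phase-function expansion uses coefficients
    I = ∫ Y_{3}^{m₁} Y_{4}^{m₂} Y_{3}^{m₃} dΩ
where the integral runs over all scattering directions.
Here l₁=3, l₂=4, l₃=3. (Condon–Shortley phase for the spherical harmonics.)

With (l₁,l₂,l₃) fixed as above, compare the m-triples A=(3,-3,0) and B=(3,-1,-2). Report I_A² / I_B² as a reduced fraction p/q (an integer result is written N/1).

21/10

Shared (l₁,l₂,l₃)=(3,4,3): N and (l;000)² cancel in I_A²/I_B².
A: Δ = 4!·2!·4!/11! = 1/34650; Racah Σ t=0..0: t=0:+1/288 = 1/288; ⇒ 3j(3 4 3; 3 -3 0)² = 1/22, sgn -1
B: Δ = 4!·2!·4!/11! = 1/34650; Racah Σ t=0..0: t=0:+1/288 = 1/288; ⇒ 3j(3 4 3; 3 -1 -2)² = 5/231, sgn -1
I_A²/I_B² = (1/22)/(5/231) = 21/10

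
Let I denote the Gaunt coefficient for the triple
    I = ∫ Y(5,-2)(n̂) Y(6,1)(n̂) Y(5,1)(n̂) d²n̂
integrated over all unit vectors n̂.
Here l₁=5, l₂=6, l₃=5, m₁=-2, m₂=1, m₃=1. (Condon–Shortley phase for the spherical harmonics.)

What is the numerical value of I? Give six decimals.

Checks pass: Σm=0; 16 even; l₃=5∈[1,11].
(2·5+1)(2·6+1)(2·5+1) = 1573
Δ: 6! 4! 6! / 17! → 1/28588560
sum: t=1:−1/345600 t=2:+1/13824 t=3:−1/5184 t=4:+1/13824 t=5:−1/345600 = -7/129600
3j²(5 6 5; 0 0 0) = Δ·Π!·Σ² = 80/7293  (sign +1)
sum: t=3:−1/41472 t=4:+1/10368 t=5:−1/23040 t=6:+1/518400 = 1/32400
3j²(5 6 5; -2 1 1) = Δ·Π!·Σ² = 128/12155  (sign +1)
combine: 4πI² = 1573·80/7293·128/12155 = 2048/11271
take √, sign +1: I = 0.12024827

0.120248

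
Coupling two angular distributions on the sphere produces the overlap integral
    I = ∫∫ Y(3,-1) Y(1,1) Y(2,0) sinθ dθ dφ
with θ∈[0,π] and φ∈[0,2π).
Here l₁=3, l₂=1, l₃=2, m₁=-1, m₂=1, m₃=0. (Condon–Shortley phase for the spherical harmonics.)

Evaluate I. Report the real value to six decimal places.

m-sum 0 ✓  L=6 even ✓  2≤2≤4 ✓
Π(2lᵢ+1) = 7×3×5 = 105
triangle coeff Δ(3,1,2) = 1/105
Σ_t [1,1]: t=1:−1/4 = -1/4
(3j)²=3/35 [(3 1 2; 0 0 0)], sign=-1
Σ_t [2,2]: t=2:+1/8 = 1/8
(3j)²=2/35 [(3 1 2; -1 1 0)], sign=+1
⇒ 4πI² = 18/35
I = (-1)√(18/35/(4π)) = -0.20230066

-0.202301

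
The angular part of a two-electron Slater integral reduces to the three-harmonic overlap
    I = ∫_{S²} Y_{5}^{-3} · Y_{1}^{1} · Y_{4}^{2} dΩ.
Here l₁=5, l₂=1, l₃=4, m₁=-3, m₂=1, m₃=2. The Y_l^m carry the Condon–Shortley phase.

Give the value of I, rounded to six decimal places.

Rules hold: Σm=0, L=10 even, 4≤4≤6.
N = 11·3·9 = 297
Δ = 2!·8!·0!/11! = 1/495
Racah Σ t=1..1: t=1:−1/576 = -1/576
⇒ 3j(5 1 4; 0 0 0)² = 5/99, sgn -1
Racah Σ t=2..2: t=2:+1/2880 = 1/2880
⇒ 3j(5 1 4; -3 1 2)² = 28/495, sgn +1
4πI² = N·(3j₀)²·(3jₘ)² = 28/33
I = -1·√(0.848485/4π) = -0.25984664

-0.259847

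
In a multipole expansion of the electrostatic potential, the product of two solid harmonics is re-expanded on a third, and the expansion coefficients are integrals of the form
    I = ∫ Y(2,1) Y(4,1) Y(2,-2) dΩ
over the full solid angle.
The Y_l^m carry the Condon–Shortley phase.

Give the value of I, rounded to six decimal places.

Checks pass: Σm=0; 8 even; l₃=2∈[2,6].
(2·2+1)(2·4+1)(2·2+1) = 225
Δ: 4! 0! 4! / 9! → 1/630
sum: t=2:+1/16 = 1/16
3j²(2 4 2; 0 0 0) = Δ·Π!·Σ² = 2/35  (sign +1)
sum: t=1:−1/144 = -1/144
3j²(2 4 2; 1 1 -2) = Δ·Π!·Σ² = 1/126  (sign -1)
combine: 4πI² = 225·2/35·1/126 = 5/49
take √, sign -1: I = -0.09011188

-0.090112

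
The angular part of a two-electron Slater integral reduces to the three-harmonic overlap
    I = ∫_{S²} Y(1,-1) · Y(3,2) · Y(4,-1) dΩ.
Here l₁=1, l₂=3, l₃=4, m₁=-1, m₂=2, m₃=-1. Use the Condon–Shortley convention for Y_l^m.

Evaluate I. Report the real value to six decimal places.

-0.106622

m-sum 0 ✓  L=8 even ✓  2≤4≤4 ✓
Π(2lᵢ+1) = 3×7×9 = 189
triangle coeff Δ(1,3,4) = 1/252
Σ_t [0,0]: t=0:+1/36 = 1/36
(3j)²=4/63 [(1 3 4; 0 0 0)], sign=+1
Σ_t [0,0]: t=0:+1/240 = 1/240
(3j)²=1/84 [(1 3 4; -1 2 -1)], sign=-1
⇒ 4πI² = 1/7
I = (-1)√(1/7/(4π)) = -0.10662181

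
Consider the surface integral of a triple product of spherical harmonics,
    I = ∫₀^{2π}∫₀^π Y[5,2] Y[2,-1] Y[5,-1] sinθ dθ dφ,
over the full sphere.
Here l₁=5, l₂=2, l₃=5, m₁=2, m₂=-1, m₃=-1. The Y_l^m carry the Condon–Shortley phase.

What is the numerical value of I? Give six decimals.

0.104819

Rules hold: Σm=0, L=12 even, 3≤5≤7.
N = 11·5·11 = 605
Δ = 2!·8!·2!/13! = 1/38610
Racah Σ t=0..2: t=0:+1/2880 t=1:−1/576 t=2:+1/2880 = -1/960
⇒ 3j(5 2 5; 0 0 0)² = 10/429, sgn +1
Racah Σ t=0..1: t=0:+1/1440 t=1:−1/2880 = 1/2880
⇒ 3j(5 2 5; 2 -1 -1)² = 7/715, sgn +1
4πI² = N·(3j₀)²·(3jₘ)² = 70/507
I = +1·√(0.138067/4π) = 0.10481902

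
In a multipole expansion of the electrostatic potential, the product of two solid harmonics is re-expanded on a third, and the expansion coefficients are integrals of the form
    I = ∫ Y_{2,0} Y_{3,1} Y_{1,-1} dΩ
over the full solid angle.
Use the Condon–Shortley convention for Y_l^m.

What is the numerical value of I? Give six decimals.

-0.202301

Checks pass: Σm=0; 6 even; l₃=1∈[1,5].
(2·2+1)(2·3+1)(2·1+1) = 105
Δ: 4! 0! 2! / 7! → 1/105
sum: t=2:+1/4 = 1/4
3j²(2 3 1; 0 0 0) = Δ·Π!·Σ² = 3/35  (sign -1)
sum: t=2:+1/8 = 1/8
3j²(2 3 1; 0 1 -1) = Δ·Π!·Σ² = 2/35  (sign +1)
combine: 4πI² = 105·3/35·2/35 = 18/35
take √, sign -1: I = -0.20230066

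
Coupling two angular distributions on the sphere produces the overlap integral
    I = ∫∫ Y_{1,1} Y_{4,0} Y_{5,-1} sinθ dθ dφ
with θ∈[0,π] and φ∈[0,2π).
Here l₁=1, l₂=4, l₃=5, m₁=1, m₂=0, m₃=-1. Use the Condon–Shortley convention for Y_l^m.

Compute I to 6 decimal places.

m-sum 0 ✓  L=10 even ✓  3≤5≤5 ✓
Π(2lᵢ+1) = 3×9×11 = 297
triangle coeff Δ(1,4,5) = 1/495
Σ_t [0,0]: t=0:+1/576 = 1/576
(3j)²=5/99 [(1 4 5; 0 0 0)], sign=-1
Σ_t [0,0]: t=0:+1/1152 = 1/1152
(3j)²=1/33 [(1 4 5; 1 0 -1)], sign=+1
⇒ 4πI² = 5/11
I = (-1)√(5/11/(4π)) = -0.19018827

-0.190188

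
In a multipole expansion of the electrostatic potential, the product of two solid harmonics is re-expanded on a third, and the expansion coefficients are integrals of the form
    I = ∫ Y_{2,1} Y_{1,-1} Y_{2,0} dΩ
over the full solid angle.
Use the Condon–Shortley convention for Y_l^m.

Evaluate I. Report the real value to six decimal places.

l₁+l₂+l₃=5 is odd: 3j(l;000)=0 ⇒ I=0

0.000000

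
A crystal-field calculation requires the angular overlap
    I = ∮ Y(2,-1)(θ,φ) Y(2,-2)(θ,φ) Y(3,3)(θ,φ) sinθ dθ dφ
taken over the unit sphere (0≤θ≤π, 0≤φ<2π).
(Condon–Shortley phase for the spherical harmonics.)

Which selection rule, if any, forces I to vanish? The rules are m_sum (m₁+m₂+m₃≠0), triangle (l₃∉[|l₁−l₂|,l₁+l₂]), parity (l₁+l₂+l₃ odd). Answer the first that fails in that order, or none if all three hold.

m₁+m₂+m₃ = -1 − 2 + 3 = 0  ✓
triangle: |2−2|=0 ≤ l₃=3 ≤ 2+2=4  ✓
parity: l₁+l₂+l₃ = 7 is odd  ✗

parity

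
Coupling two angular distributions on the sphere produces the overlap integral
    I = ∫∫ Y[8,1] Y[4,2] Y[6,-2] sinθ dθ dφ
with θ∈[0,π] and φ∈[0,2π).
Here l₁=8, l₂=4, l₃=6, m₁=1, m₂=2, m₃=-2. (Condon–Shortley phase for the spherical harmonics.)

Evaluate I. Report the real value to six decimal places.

Σmᵢ = 1 ≠ 0, so the φ-integral vanishes; I = 0

0.000000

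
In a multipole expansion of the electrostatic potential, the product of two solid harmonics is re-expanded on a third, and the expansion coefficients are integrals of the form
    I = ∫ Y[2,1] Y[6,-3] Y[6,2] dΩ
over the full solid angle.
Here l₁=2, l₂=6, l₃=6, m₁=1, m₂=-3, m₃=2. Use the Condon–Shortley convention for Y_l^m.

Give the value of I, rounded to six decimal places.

-0.140463

Checks pass: Σm=0; 14 even; l₃=6∈[4,8].
(2·2+1)(2·6+1)(2·6+1) = 845
Δ: 2! 2! 10! / 15! → 1/90090
sum: t=0:+1/69120 t=1:−1/14400 t=2:+1/69120 = -7/172800
3j²(2 6 6; 0 0 0) = Δ·Π!·Σ² = 14/715  (sign -1)
sum: t=0:+1/60480 t=1:−1/161280 = 1/96768
3j²(2 6 6; 1 -3 2) = Δ·Π!·Σ² = 15/1001  (sign +1)
combine: 4πI² = 845·14/715·15/1001 = 30/121
take √, sign -1: I = -0.14046335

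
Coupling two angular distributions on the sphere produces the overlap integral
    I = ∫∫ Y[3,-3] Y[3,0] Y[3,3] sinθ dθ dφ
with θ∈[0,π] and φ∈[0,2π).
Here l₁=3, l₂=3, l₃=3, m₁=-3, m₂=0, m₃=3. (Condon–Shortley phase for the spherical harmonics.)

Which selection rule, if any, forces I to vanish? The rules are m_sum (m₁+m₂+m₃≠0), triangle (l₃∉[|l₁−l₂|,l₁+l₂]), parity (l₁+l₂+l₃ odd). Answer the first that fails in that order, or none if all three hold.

parity

Σmᵢ = 0  ✓
l₃∈[|l₁−l₂|,l₁+l₂]=[0,6], have l₃=3  ✓
Σlᵢ = 9 ⇒ odd  ✗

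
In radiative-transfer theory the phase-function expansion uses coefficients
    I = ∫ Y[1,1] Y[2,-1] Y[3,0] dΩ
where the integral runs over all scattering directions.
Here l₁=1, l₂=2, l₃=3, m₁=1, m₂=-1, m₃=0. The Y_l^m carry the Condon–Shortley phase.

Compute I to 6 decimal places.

0.143048

m-sum 0 ✓  L=6 even ✓  1≤3≤3 ✓
Π(2lᵢ+1) = 3×5×7 = 105
triangle coeff Δ(1,2,3) = 1/105
Σ_t [0,0]: t=0:+1/4 = 1/4
(3j)²=3/35 [(1 2 3; 0 0 0)], sign=-1
Σ_t [0,0]: t=0:+1/12 = 1/12
(3j)²=1/35 [(1 2 3; 1 -1 0)], sign=-1
⇒ 4πI² = 9/35
I = (+1)√(9/35/(4π)) = 0.14304817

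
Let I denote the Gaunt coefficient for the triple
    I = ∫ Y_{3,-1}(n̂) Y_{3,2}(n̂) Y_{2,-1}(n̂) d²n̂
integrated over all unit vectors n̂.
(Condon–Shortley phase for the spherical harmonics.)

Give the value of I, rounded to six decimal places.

0.162868

m-sum 0 ✓  L=8 even ✓  0≤2≤6 ✓
Π(2lᵢ+1) = 7×7×5 = 245
triangle coeff Δ(3,3,2) = 1/3780
Σ_t [1,3]: t=1:−1/24 t=2:+1/4 t=3:−1/24 = 1/6
(3j)²=4/105 [(3 3 2; 0 0 0)], sign=+1
Σ_t [3,4]: t=3:−1/12 t=4:+1/48 = -1/16
(3j)²=1/28 [(3 3 2; -1 2 -1)], sign=+1
⇒ 4πI² = 1/3
I = (+1)√(1/3/(4π)) = 0.16286750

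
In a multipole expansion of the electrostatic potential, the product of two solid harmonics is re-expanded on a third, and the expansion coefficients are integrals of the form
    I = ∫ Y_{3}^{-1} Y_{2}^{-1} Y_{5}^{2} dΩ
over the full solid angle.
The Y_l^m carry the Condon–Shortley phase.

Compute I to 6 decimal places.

Checks pass: Σm=0; 10 even; l₃=5∈[1,5].
(2·3+1)(2·2+1)(2·5+1) = 385
Δ: 0! 6! 4! / 11! → 1/2310
sum: t=0:+1/144 = 1/144
3j²(3 2 5; 0 0 0) = Δ·Π!·Σ² = 10/231  (sign -1)
sum: t=0:+1/288 = 1/288
3j²(3 2 5; -1 -1 2) = Δ·Π!·Σ² = 1/22  (sign -1)
combine: 4πI² = 385·10/231·1/22 = 25/33
take √, sign +1: I = 0.24553200

0.245532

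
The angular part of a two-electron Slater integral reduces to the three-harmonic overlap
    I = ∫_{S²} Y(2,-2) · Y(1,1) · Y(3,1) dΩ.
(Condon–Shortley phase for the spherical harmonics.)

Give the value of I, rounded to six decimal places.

-0.082589

Rules hold: Σm=0, L=6 even, 1≤3≤3.
N = 5·3·7 = 105
Δ = 0!·4!·2!/7! = 1/105
Racah Σ t=0..0: t=0:+1/4 = 1/4
⇒ 3j(2 1 3; 0 0 0)² = 3/35, sgn -1
Racah Σ t=0..0: t=0:+1/48 = 1/48
⇒ 3j(2 1 3; -2 1 1)² = 1/105, sgn +1
4πI² = N·(3j₀)²·(3jₘ)² = 3/35
I = -1·√(0.0857143/4π) = -0.08258890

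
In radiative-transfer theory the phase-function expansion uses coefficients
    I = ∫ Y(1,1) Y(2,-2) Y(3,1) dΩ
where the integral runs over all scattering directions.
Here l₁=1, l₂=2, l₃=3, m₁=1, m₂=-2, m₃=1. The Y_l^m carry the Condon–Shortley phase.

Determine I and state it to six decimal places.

-0.082589

Checks pass: Σm=0; 6 even; l₃=3∈[1,3].
(2·1+1)(2·2+1)(2·3+1) = 105
Δ: 0! 2! 4! / 7! → 1/105
sum: t=0:+1/4 = 1/4
3j²(1 2 3; 0 0 0) = Δ·Π!·Σ² = 3/35  (sign -1)
sum: t=0:+1/48 = 1/48
3j²(1 2 3; 1 -2 1) = Δ·Π!·Σ² = 1/105  (sign +1)
combine: 4πI² = 105·3/35·1/105 = 3/35
take √, sign -1: I = -0.08258890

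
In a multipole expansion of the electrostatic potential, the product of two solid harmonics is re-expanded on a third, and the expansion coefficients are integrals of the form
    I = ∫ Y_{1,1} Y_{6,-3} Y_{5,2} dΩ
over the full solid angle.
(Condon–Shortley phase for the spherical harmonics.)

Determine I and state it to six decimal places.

m-sum 0 ✓  L=12 even ✓  5≤5≤7 ✓
Π(2lᵢ+1) = 3×13×11 = 429
triangle coeff Δ(1,6,5) = 1/858
Σ_t [1,1]: t=1:−1/14400 = -1/14400
(3j)²=6/143 [(1 6 5; 0 0 0)], sign=+1
Σ_t [0,0]: t=0:+1/60480 = 1/60480
(3j)²=6/143 [(1 6 5; 1 -3 2)], sign=-1
⇒ 4πI² = 108/143
I = (-1)√(108/143/(4π)) = -0.24515397

-0.245154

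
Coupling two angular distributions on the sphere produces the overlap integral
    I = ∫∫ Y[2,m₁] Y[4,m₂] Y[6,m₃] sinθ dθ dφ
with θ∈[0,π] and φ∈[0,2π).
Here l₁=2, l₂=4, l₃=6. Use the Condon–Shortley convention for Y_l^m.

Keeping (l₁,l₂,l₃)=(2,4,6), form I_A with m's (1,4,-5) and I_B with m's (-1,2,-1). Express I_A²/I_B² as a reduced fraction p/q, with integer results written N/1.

Same 2,4,6: normalisation and zero-m 3j drop out of the ratio.
A: Δ: 0! 4! 8! / 13! → 1/6435; sum: t=0:+1/241920 = 1/241920; 3j²(2 4 6; 1 4 -5) = Δ·Π!·Σ² = 1/39  (sign -1)
B: Δ: 0! 4! 8! / 13! → 1/6435; sum: t=0:+1/8640 = 1/8640; 3j²(2 4 6; -1 2 -1) = Δ·Π!·Σ² = 14/1287  (sign -1)
I_A²/I_B² = (1/39)/(14/1287) = 33/14

33/14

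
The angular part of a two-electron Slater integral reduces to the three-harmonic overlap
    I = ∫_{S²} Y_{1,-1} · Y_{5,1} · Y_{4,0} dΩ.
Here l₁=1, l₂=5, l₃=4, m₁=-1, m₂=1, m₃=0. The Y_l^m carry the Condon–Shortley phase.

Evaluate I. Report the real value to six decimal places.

Checks pass: Σm=0; 10 even; l₃=4∈[4,6].
(2·1+1)(2·5+1)(2·4+1) = 297
Δ: 2! 0! 8! / 11! → 1/495
sum: t=1:−1/576 = -1/576
3j²(1 5 4; 0 0 0) = Δ·Π!·Σ² = 5/99  (sign -1)
sum: t=2:+1/1152 = 1/1152
3j²(1 5 4; -1 1 0) = Δ·Π!·Σ² = 1/33  (sign +1)
combine: 4πI² = 297·5/99·1/33 = 5/11
take √, sign -1: I = -0.19018827

-0.190188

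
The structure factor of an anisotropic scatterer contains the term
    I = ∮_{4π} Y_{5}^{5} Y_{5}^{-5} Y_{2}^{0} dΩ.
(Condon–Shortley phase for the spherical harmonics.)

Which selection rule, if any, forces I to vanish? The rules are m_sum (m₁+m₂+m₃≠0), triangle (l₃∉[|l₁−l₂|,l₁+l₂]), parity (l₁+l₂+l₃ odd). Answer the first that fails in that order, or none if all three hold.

none

Σmᵢ = 0  ✓
l₃∈[|l₁−l₂|,l₁+l₂]=[0,10], have l₃=2  ✓
Σlᵢ = 12 ⇒ even  ✓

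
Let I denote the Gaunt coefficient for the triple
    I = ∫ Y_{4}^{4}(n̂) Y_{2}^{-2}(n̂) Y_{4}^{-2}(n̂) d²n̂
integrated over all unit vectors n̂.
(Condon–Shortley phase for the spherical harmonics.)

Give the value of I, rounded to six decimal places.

-0.106180

m-sum 0 ✓  L=10 even ✓  2≤4≤6 ✓
Π(2lᵢ+1) = 9×5×9 = 405
triangle coeff Δ(4,2,4) = 1/13860
Σ_t [0,2]: t=0:+1/192 t=1:−1/36 t=2:+1/192 = -5/288
(3j)²=20/693 [(4 2 4; 0 0 0)], sign=-1
Σ_t [0,0]: t=0:+1/2880 = 1/2880
(3j)²=2/165 [(4 2 4; 4 -2 -2)], sign=+1
⇒ 4πI² = 120/847
I = (-1)√(120/847/(4π)) = -0.10618031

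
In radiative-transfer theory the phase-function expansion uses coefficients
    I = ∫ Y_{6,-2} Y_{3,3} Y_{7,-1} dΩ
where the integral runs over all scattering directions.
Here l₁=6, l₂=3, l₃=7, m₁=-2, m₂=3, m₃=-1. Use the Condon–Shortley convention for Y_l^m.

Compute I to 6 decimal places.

m-sum 0 ✓  L=16 even ✓  3≤7≤9 ✓
Π(2lᵢ+1) = 13×7×15 = 1365
triangle coeff Δ(6,3,7) = 1/2042040
Σ_t [0,2]: t=0:+1/207360 t=1:−1/57600 t=2:+1/207360 = -1/129600
(3j)²=168/12155 [(6 3 7; 0 0 0)], sign=+1
Σ_t [2,2]: t=2:+1/829440 = 1/829440
(3j)²=35/2431 [(6 3 7; -2 3 -1)], sign=+1
⇒ 4πI² = 123480/454597
I = (+1)√(123480/454597/(4π)) = 0.14702124

0.147021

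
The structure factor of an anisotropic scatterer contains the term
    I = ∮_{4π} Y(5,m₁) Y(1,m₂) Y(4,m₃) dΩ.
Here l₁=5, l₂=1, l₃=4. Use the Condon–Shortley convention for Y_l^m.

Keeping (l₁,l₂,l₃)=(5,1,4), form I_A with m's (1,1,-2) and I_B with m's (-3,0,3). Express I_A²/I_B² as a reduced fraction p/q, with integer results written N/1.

3/8

Shared (l₁,l₂,l₃)=(5,1,4): N and (l;000)² cancel in I_A²/I_B².
A: Δ = 2!·8!·0!/11! = 1/495; Racah Σ t=2..2: t=2:+1/2880 = 1/2880; ⇒ 3j(5 1 4; 1 1 -2)² = 2/165, sgn +1
B: Δ = 2!·8!·0!/11! = 1/495; Racah Σ t=1..1: t=1:−1/5040 = -1/5040; ⇒ 3j(5 1 4; -3 0 3)² = 16/495, sgn +1
I_A²/I_B² = (2/165)/(16/495) = 3/8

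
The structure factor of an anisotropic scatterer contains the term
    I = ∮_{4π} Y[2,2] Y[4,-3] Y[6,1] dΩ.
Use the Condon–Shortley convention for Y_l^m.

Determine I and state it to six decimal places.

m-sum 0 ✓  L=12 even ✓  2≤6≤6 ✓
Π(2lᵢ+1) = 5×9×13 = 585
triangle coeff Δ(2,4,6) = 1/6435
Σ_t [0,0]: t=0:+1/2304 = 1/2304
(3j)²=5/143 [(2 4 6; 0 0 0)], sign=+1
Σ_t [0,0]: t=0:+1/120960 = 1/120960
(3j)²=1/1287 [(2 4 6; 2 -3 1)], sign=-1
⇒ 4πI² = 25/1573
I = (-1)√(25/1573/(4π)) = -0.03556319

-0.035563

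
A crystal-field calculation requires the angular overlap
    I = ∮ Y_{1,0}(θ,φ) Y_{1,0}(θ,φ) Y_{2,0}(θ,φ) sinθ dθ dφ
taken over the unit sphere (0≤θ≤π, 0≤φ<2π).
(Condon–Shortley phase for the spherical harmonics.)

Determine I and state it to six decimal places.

Rules hold: Σm=0, L=4 even, 0≤2≤2.
N = 3·3·5 = 45
Δ = 0!·2!·2!/5! = 1/30
Racah Σ t=0..0: t=0:+1/1 = 1/1
⇒ 3j(1 1 2; 0 0 0)² = 2/15, sgn +1
(m-triple is (0,0,0) — same symbol as above.)
4πI² = N·(3j₀)²·(3jₘ)² = 4/5
I = +1·√(0.8/4π) = 0.25231325

0.252313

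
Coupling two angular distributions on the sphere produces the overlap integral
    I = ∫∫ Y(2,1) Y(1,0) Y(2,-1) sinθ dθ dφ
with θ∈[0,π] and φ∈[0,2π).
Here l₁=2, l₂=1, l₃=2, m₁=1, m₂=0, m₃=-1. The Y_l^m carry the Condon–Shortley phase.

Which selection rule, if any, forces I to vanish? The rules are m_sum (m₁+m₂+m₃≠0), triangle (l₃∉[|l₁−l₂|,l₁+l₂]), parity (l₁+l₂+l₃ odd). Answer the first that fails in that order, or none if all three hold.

Σmᵢ = 0  ✓
l₃∈[|l₁−l₂|,l₁+l₂]=[1,3], have l₃=2  ✓
Σlᵢ = 5 ⇒ odd  ✗

parity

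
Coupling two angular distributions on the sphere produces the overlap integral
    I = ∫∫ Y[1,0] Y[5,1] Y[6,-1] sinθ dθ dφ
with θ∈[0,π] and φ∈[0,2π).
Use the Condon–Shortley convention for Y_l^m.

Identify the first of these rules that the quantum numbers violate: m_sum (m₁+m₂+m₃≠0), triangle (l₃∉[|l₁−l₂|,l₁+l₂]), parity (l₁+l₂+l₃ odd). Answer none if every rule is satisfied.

m₁+m₂+m₃ = 0 + 1 − 1 = 0  ✓
triangle: |1−5|=4 ≤ l₃=6 ≤ 1+5=6  ✓
parity: l₁+l₂+l₃ = 12 is even  ✓

none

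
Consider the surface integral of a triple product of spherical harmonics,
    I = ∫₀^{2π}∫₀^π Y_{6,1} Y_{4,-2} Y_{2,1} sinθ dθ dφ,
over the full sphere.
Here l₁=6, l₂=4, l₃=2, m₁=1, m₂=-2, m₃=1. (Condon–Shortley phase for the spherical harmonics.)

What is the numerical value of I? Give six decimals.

m-sum 0 ✓  L=12 even ✓  2≤2≤10 ✓
Π(2lᵢ+1) = 13×9×5 = 585
triangle coeff Δ(6,4,2) = 1/6435
Σ_t [4,4]: t=4:+1/2304 = 1/2304
(3j)²=5/143 [(6 4 2; 0 0 0)], sign=+1
Σ_t [2,2]: t=2:+1/8640 = 1/8640
(3j)²=14/1287 [(6 4 2; 1 -2 1)], sign=-1
⇒ 4πI² = 350/1573
I = (-1)√(350/1573/(4π)) = -0.13306527

-0.133065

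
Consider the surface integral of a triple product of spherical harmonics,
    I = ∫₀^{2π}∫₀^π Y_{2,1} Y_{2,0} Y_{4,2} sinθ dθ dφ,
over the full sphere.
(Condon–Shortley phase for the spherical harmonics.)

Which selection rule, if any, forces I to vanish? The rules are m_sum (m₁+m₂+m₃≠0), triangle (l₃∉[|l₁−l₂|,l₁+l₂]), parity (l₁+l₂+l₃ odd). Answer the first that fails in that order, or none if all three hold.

Σmᵢ = 3  ✗
l₃∈[|l₁−l₂|,l₁+l₂]=[0,4], have l₃=4
Σlᵢ = 8 ⇒ even

m_sum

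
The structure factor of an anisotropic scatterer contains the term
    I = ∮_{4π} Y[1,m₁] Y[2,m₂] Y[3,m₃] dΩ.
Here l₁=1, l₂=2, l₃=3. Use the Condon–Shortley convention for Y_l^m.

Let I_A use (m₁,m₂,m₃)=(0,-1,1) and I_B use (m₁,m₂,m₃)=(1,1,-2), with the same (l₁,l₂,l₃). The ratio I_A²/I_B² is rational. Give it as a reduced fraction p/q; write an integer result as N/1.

Shared (l₁,l₂,l₃)=(1,2,3): N and (l;000)² cancel in I_A²/I_B².
A: Δ = 0!·2!·4!/7! = 1/105; Racah Σ t=0..0: t=0:+1/6 = 1/6; ⇒ 3j(1 2 3; 0 -1 1)² = 8/105, sgn +1
B: Δ = 0!·2!·4!/7! = 1/105; Racah Σ t=0..0: t=0:+1/12 = 1/12; ⇒ 3j(1 2 3; 1 1 -2)² = 2/21, sgn -1
I_A²/I_B² = (8/105)/(2/21) = 4/5

4/5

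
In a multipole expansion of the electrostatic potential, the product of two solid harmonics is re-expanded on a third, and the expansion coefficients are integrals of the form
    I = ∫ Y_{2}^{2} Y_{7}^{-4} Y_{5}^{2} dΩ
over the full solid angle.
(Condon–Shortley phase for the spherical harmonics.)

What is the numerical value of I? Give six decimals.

Checks pass: Σm=0; 14 even; l₃=5∈[5,9].
(2·2+1)(2·7+1)(2·5+1) = 825
Δ: 4! 0! 10! / 15! → 1/15015
sum: t=2:+1/57600 = 1/57600
3j²(2 7 5; 0 0 0) = Δ·Π!·Σ² = 21/715  (sign -1)
sum: t=0:+1/725760 = 1/725760
3j²(2 7 5; 2 -4 2) = Δ·Π!·Σ² = 2/91  (sign -1)
combine: 4πI² = 825·21/715·2/91 = 90/169
take √, sign +1: I = 0.20586047

0.205860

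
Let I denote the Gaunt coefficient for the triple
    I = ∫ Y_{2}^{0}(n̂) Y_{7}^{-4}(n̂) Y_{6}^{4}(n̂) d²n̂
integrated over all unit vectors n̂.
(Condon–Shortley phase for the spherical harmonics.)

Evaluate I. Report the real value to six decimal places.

0.000000

l₁+l₂+l₃=15 is odd: 3j(l;000)=0 ⇒ I=0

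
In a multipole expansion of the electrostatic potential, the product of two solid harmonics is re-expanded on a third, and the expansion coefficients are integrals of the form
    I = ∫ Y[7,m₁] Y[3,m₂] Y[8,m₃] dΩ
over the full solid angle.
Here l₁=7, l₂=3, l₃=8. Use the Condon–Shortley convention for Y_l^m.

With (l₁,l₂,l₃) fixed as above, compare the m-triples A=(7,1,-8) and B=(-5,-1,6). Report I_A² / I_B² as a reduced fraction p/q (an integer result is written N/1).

Shared (l₁,l₂,l₃)=(7,3,8): N and (l;000)² cancel in I_A²/I_B².
A: Δ = 2!·12!·4!/19! = 1/5290740; Racah Σ t=0..0: t=0:+1/22992076800 = 1/22992076800; ⇒ 3j(7 3 8; 7 1 -8)² = 91/2907, sgn +1
B: Δ = 2!·12!·4!/19! = 1/5290740; Racah Σ t=0..2: t=0:+1/3832012800 t=1:−1/239500800 t=2:+1/348364800 = -1/958003200; ⇒ 3j(7 3 8; -5 -1 6)² = 8/4845, sgn -1
I_A²/I_B² = (91/2907)/(8/4845) = 455/24

455/24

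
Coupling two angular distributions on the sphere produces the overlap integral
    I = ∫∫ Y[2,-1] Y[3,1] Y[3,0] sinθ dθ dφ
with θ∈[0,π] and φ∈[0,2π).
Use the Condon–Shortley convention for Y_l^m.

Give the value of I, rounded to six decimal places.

-0.059471

Checks pass: Σm=0; 8 even; l₃=3∈[1,5].
(2·2+1)(2·3+1)(2·3+1) = 245
Δ: 2! 2! 4! / 9! → 1/3780
sum: t=0:+1/24 t=1:−1/4 t=2:+1/24 = -1/6
3j²(2 3 3; 0 0 0) = Δ·Π!·Σ² = 4/105  (sign +1)
sum: t=1:−1/12 t=2:+1/8 = 1/24
3j²(2 3 3; -1 1 0) = Δ·Π!·Σ² = 1/210  (sign -1)
combine: 4πI² = 245·4/105·1/210 = 2/45
take √, sign -1: I = -0.05947080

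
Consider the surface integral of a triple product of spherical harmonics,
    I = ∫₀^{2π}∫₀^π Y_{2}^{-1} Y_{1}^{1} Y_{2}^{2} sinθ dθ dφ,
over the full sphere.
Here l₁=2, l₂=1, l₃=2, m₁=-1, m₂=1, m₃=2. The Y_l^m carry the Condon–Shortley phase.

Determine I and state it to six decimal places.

0.000000

-1 + 1 + 2 = 2 ≠ 0: azimuthal integral kills it; I = 0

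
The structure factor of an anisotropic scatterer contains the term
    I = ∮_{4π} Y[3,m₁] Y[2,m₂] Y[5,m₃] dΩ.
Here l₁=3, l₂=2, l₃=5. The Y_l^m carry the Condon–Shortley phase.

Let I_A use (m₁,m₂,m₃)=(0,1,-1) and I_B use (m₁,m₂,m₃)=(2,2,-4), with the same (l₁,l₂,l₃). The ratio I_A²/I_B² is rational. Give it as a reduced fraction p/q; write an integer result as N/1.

40/63

l's match ⇒ only the (l;m) 3-j factors differ between A and B.
A: triangle coeff Δ(3,2,5) = 1/2310; Σ_t [0,0]: t=0:+1/216 = 1/216; (3j)²=8/231 [(3 2 5; 0 1 -1)], sign=+1
B: triangle coeff Δ(3,2,5) = 1/2310; Σ_t [0,0]: t=0:+1/2880 = 1/2880; (3j)²=3/55 [(3 2 5; 2 2 -4)], sign=-1
I_A²/I_B² = (8/231)/(3/55) = 40/63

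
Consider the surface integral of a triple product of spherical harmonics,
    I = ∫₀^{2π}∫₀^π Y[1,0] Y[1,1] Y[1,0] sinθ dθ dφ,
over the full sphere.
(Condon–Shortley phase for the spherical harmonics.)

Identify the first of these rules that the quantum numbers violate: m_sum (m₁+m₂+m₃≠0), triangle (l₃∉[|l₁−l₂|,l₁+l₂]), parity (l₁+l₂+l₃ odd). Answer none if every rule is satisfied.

m_sum

m₁+m₂+m₃ = 0 + 1 + 0 = 1  ✗
triangle: |1−1|=0 ≤ l₃=1 ≤ 1+1=2
parity: l₁+l₂+l₃ = 3 is odd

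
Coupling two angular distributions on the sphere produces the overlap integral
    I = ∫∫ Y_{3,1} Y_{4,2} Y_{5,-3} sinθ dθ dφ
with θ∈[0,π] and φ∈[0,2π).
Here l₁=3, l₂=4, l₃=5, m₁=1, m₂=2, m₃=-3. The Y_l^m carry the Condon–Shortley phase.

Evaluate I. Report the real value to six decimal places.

-0.144236

Rules hold: Σm=0, L=12 even, 1≤5≤7.
N = 7·9·11 = 693
Δ = 2!·4!·6!/13! = 1/180180
Racah Σ t=0..2: t=0:+1/576 t=1:−1/144 t=2:+1/576 = -1/288
⇒ 3j(3 4 5; 0 0 0)² = 20/1001, sgn +1
Racah Σ t=0..2: t=0:+1/5760 t=1:−1/720 t=2:+1/2304 = -1/1280
⇒ 3j(3 4 5; 1 2 -3)² = 27/1430, sgn -1
4πI² = N·(3j₀)²·(3jₘ)² = 486/1859
I = -1·√(0.261431/4π) = -0.14423595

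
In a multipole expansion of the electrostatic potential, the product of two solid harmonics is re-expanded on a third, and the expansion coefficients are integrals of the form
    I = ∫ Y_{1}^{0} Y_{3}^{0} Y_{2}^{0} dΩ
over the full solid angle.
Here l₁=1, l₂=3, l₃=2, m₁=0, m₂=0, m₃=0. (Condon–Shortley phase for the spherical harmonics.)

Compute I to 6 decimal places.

0.247767

Checks pass: Σm=0; 6 even; l₃=2∈[2,4].
(2·1+1)(2·3+1)(2·2+1) = 105
Δ: 2! 0! 4! / 7! → 1/105
sum: t=1:−1/4 = -1/4
3j²(1 3 2; 0 0 0) = Δ·Π!·Σ² = 3/35  (sign -1)
(m-triple is (0,0,0) — same symbol as above.)
combine: 4πI² = 105·3/35·3/35 = 27/35
take √, sign +1: I = 0.24776670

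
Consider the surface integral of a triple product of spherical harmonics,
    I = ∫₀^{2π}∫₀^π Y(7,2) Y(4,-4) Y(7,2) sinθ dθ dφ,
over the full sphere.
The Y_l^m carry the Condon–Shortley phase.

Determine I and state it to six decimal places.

0.173836

Checks pass: Σm=0; 18 even; l₃=7∈[3,11].
(2·7+1)(2·4+1)(2·7+1) = 2025
Δ: 4! 10! 4! / 19! → 1/58198140
sum: t=0:+1/17418240 t=1:−1/622080 t=2:+1/230400 t=3:−1/622080 t=4:+1/17418240 = 1/806400
3j²(7 4 7; 0 0 0) = Δ·Π!·Σ² = 2268/230945  (sign -1)
sum: t=0:+1/8294400 = 1/8294400
3j²(7 4 7; 2 -4 2) = Δ·Π!·Σ² = 882/46189  (sign -1)
combine: 4πI² = 2025·2268/230945·882/46189 = 810152280/2133423721
take √, sign +1: I = 0.17383605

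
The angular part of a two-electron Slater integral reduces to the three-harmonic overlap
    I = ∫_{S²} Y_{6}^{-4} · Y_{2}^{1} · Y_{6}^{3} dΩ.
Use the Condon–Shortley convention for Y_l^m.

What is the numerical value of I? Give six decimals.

0.179515

m-sum 0 ✓  L=14 even ✓  4≤6≤8 ✓
Π(2lᵢ+1) = 13×5×13 = 845
triangle coeff Δ(6,2,6) = 1/90090
Σ_t [0,2]: t=0:+1/69120 t=1:−1/14400 t=2:+1/69120 = -7/172800
(3j)²=14/715 [(6 2 6; 0 0 0)], sign=-1
Σ_t [1,2]: t=1:−1/725760 t=2:+1/161280 = 1/207360
(3j)²=7/286 [(6 2 6; -4 1 3)], sign=-1
⇒ 4πI² = 49/121
I = (+1)√(49/121/(4π)) = 0.17951487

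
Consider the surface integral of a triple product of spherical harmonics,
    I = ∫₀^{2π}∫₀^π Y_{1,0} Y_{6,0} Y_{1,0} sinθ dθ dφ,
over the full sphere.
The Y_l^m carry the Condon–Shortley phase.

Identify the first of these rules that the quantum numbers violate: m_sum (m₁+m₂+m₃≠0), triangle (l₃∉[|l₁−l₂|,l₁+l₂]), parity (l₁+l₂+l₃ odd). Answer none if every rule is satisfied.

Σmᵢ = 0  ✓
l₃∈[|l₁−l₂|,l₁+l₂]=[5,7], have l₃=1  ✗
Σlᵢ = 8 ⇒ even

triangle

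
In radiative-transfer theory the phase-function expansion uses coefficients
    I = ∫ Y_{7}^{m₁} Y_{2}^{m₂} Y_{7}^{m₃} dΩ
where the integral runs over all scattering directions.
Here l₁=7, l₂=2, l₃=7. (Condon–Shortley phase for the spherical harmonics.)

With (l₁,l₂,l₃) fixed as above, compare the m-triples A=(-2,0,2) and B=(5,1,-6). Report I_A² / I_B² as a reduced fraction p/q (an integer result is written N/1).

l's match ⇒ only the (l;m) 3-j factors differ between A and B.
A: triangle coeff Δ(7,2,7) = 1/185640; Σ_t [0,2]: t=0:+1/8709120 t=1:−1/967680 t=2:+1/2419200 = -11/21772800; (3j)²=242/23205 [(7 2 7; -2 0 2)], sign=+1
B: triangle coeff Δ(7,2,7) = 1/185640; Σ_t [1,2]: t=1:−1/79833600 t=2:+1/958003200 = -1/87091200; (3j)²=121/4760 [(7 2 7; 5 1 -6)], sign=+1
I_A²/I_B² = (242/23205)/(121/4760) = 16/39

16/39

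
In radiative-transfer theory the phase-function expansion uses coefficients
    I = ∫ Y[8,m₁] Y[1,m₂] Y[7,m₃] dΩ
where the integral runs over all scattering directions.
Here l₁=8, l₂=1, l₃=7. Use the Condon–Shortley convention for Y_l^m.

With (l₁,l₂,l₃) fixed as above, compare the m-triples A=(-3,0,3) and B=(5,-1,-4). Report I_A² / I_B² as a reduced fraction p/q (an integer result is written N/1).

55/78

Shared (l₁,l₂,l₃)=(8,1,7): N and (l;000)² cancel in I_A²/I_B².
A: Δ = 2!·14!·0!/17! = 1/2040; Racah Σ t=1..1: t=1:−1/87091200 = -1/87091200; ⇒ 3j(8 1 7; -3 0 3)² = 11/408, sgn -1
B: Δ = 2!·14!·0!/17! = 1/2040; Racah Σ t=0..0: t=0:+1/479001600 = 1/479001600; ⇒ 3j(8 1 7; 5 -1 -4)² = 13/340, sgn -1
I_A²/I_B² = (11/408)/(13/340) = 55/78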